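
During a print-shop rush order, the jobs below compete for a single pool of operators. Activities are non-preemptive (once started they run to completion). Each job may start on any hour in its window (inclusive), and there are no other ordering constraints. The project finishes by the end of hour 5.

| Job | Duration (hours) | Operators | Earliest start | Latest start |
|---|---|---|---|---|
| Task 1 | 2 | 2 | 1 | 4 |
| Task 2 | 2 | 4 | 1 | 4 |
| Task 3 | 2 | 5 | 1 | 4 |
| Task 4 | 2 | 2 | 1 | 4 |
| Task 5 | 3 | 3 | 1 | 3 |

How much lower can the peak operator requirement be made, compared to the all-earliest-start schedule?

8

Early-start peak: h1:16  h2:16  h3:3  h4:0  h5:0 ⇒ 16.
Leveled (Task 1@1, Task 2@1, Task 3@3, Task 4@1, Task 5@3): h1:8  h2:8  h3:8  h4:8  h5:3 ⇒ 8.
Reduction 16 − 8 = 8.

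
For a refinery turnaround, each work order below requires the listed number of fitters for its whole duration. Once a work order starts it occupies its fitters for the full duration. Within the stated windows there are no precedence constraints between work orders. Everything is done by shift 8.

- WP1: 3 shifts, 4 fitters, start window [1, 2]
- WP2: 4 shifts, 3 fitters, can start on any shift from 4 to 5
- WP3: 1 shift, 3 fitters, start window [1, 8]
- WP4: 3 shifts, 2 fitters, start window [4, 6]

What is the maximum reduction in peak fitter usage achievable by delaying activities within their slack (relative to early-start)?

Early-start peak: s1:7  s2:4  s3:4  s4:5  s5:5  s6:5  s7:3  s8:0 ⇒ 7.
Leveled (WP1@1, WP2@4, WP3@8, WP4@4): s1:4  s2:4  s3:4  s4:5  s5:5  s6:5  s7:3  s8:3 ⇒ 5.
Reduction 7 − 5 = 2.

2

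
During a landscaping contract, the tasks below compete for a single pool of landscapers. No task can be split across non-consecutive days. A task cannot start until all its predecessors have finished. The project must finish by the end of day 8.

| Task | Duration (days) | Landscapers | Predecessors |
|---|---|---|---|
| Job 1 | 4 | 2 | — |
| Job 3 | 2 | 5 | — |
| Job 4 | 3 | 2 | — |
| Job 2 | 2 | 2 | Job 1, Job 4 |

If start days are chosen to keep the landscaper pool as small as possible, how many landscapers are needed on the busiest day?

5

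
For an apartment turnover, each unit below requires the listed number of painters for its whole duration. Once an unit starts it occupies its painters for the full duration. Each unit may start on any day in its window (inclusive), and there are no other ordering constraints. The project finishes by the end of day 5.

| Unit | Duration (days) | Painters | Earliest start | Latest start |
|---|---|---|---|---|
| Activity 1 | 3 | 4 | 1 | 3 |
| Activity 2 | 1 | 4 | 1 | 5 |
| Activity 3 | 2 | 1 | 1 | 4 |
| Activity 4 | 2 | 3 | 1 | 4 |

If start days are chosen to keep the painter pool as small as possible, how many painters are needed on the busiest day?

Early-start (Activity 1@1, Activity 2@1, Activity 3@1, Activity 4@1) gives peak 12: d1:12  d2:8  d3:4  d4:0  d5:0.
Shift Activity 2→4, Activity 4→3.
Schedule Activity 1@1, Activity 2@4, Activity 3@1, Activity 4@3: d1:5  d2:5  d3:7  d4:7  d5:0 — peak 7.

7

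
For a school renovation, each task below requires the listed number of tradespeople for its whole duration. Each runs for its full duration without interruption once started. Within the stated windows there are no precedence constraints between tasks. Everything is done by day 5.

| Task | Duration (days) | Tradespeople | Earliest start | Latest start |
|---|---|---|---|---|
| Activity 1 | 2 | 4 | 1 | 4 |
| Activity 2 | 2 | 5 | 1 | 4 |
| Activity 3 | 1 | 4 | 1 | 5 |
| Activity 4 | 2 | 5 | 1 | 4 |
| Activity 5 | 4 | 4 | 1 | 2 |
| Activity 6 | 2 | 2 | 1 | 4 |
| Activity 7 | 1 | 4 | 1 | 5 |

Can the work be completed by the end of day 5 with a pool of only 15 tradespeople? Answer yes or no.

yes

Schedule Activity 1@1, Activity 2@1, Activity 3@1, Activity 4@3, Activity 5@2, Activity 6@3, Activity 7@5: d1:13  d2:13  d3:11  d4:11  d5:8 — peak 13 ≤ 15.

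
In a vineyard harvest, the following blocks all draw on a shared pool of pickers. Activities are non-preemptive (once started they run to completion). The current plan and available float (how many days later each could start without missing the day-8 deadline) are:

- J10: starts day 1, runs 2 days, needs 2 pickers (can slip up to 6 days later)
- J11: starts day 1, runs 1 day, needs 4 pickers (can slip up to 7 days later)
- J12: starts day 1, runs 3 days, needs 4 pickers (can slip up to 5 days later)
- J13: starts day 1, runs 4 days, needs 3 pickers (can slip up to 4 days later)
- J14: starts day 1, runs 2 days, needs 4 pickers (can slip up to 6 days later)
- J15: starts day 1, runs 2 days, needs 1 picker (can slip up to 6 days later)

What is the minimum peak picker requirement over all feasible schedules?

Early-start (J10@1, J11@1, J12@1, J13@1, J14@1, J15@1) gives peak 18: d1:18  d2:14  d3:7  d4:3  d5:0  d6:0  d7:0  d8:0.
Shift J12→2, J13→3, J14→5.
Schedule J10@1, J11@1, J12@2, J13@3, J14@5, J15@1: d1:7  d2:7  d3:7  d4:7  d5:7  d6:7  d7:0  d8:0 — peak 7.

7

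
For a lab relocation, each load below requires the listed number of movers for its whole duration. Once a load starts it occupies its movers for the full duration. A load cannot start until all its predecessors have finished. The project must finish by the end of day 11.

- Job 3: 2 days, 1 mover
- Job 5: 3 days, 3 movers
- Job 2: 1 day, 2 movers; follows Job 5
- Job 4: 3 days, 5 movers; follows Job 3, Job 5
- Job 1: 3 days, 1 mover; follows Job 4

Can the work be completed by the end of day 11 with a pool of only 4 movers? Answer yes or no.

no

The minimum achievable peak is 5; 4 < 5, so no feasible schedule stays within the cap.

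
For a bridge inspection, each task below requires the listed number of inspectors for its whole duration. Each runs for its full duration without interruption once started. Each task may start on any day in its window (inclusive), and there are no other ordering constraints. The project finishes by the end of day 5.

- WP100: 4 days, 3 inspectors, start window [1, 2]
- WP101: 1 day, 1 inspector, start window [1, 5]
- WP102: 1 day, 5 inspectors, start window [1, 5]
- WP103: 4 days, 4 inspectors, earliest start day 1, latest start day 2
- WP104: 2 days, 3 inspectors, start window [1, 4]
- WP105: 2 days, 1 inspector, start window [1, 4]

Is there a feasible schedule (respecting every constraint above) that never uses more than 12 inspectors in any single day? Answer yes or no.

yes

Schedule WP100@1, WP101@1, WP102@1, WP103@2, WP104@2, WP105@4: d1:9  d2:10  d3:10  d4:8  d5:5 — peak 10 ≤ 12.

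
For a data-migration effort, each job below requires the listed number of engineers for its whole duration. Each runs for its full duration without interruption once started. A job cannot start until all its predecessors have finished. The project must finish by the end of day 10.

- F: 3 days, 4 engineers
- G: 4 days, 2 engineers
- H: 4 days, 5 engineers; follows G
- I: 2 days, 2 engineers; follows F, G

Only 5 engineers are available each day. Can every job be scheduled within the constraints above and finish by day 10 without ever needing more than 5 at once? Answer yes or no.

The minimum achievable peak is 6; 5 < 6, so no feasible schedule stays within the cap.

no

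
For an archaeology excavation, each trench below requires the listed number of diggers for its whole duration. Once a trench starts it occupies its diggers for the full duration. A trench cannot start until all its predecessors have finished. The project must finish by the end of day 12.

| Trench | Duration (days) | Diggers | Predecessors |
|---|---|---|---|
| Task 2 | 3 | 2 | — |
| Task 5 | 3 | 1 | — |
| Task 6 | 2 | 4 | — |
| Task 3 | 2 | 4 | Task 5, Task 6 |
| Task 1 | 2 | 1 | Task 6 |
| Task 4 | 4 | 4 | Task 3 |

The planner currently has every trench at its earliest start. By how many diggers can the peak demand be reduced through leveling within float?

Early-start peak: d1:7  d2:7  d3:4  d4:5  d5:4  d6:4  d7:4  d8:4  d9:4  d10:0  d11:0  d12:0 ⇒ 7.
Leveled (Task 2@3, Task 5@3, Task 6@1, Task 3@6, Task 1@3, Task 4@8): d1:4  d2:4  d3:4  d4:4  d5:3  d6:4  d7:4  d8:4  d9:4  d10:4  d11:4  d12:0 ⇒ 4.
Reduction 7 − 4 = 3.

3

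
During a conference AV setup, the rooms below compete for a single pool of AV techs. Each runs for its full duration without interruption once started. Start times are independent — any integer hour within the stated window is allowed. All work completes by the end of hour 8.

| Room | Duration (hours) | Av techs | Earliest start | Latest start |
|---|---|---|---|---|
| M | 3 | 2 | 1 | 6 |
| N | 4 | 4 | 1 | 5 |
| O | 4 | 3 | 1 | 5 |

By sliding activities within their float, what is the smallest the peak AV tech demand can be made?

5

Early-start (M@1, N@1, O@1) gives peak 9: h1:9  h2:9  h3:9  h4:7  h5:0  h6:0  h7:0  h8:0.
Shift N→5.
Schedule M@1, N@5, O@1: h1:5  h2:5  h3:5  h4:3  h5:4  h6:4  h7:4  h8:4 — peak 5.
Total AV tech-hours = 34 over 8 hours ⇒ peak ≥ ⌈34/8⌉ = 5, so 5 is optimal.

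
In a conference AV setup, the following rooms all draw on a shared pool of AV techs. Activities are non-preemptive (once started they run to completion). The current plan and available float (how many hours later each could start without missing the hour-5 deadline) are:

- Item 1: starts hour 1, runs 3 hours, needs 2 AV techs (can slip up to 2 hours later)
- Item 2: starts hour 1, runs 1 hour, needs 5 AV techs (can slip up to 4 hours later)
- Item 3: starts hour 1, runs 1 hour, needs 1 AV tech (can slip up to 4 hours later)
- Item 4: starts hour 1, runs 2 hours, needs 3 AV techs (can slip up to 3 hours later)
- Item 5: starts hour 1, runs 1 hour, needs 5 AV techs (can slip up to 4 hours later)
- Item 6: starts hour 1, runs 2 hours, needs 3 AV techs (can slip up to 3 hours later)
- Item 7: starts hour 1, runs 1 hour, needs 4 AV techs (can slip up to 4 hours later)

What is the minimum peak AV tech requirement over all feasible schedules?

7

Early-start (Item 1@1, Item 2@1, Item 3@1, Item 4@1, Item 5@1, Item 6@1, Item 7@1) gives peak 23: h1:23  h2:8  h3:2  h4:0  h5:0.
Shift Item 3→2, Item 4→4, Item 5→3, Item 6→4, Item 7→2.
Schedule Item 1@1, Item 2@1, Item 3@2, Item 4@4, Item 5@3, Item 6@4, Item 7@2: h1:7  h2:7  h3:7  h4:6  h5:6 — peak 7.
Total AV tech-hours = 33 over 5 hours ⇒ peak ≥ ⌈33/5⌉ = 7, so 7 is optimal.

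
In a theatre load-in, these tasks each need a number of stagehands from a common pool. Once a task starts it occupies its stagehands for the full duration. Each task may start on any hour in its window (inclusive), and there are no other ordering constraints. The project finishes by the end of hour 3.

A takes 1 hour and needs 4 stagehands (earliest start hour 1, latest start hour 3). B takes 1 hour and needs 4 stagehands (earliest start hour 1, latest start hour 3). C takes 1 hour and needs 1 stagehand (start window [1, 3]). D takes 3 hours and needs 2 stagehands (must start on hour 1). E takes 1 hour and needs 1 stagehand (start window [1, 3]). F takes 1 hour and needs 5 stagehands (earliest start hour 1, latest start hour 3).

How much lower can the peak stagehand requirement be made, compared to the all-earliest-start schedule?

Early-start peak: h1:17  h2:2  h3:2 ⇒ 17.
Leveled (A@1, B@2, C@1, D@1, E@2, F@3): h1:7  h2:7  h3:7 ⇒ 7.
Reduction 17 − 7 = 10.

10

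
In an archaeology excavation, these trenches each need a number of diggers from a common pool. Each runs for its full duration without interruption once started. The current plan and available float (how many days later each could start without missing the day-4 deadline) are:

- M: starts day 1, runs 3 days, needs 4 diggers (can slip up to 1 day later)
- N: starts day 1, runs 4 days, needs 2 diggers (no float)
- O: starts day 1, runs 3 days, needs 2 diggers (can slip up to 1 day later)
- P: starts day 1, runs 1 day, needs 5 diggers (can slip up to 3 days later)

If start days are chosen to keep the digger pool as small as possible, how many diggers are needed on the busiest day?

8

Early-start (M@1, N@1, O@1, P@1) gives peak 13: d1:13  d2:8  d3:8  d4:2.
Shift P→4.
Schedule M@1, N@1, O@1, P@4: d1:8  d2:8  d3:8  d4:7 — peak 8.
Total digger-days = 31 over 4 days ⇒ peak ≥ ⌈31/4⌉ = 8, so 8 is optimal.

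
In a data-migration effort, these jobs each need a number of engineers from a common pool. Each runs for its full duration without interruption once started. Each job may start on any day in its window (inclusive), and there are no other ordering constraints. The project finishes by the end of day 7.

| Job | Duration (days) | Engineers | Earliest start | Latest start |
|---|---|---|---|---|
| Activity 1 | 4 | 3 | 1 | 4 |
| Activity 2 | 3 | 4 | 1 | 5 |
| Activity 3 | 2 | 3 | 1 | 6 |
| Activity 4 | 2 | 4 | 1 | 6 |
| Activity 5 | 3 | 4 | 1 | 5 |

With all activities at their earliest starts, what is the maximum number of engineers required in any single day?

Early-start schedule: Activity 1@1, Activity 2@1, Activity 3@1, Activity 4@1, Activity 5@1.
Load per day: day 1: 18, day 2: 18, day 3: 11, day 4: 3, day 5: 0, day 6: 0, day 7: 0.
Peak is 18.

18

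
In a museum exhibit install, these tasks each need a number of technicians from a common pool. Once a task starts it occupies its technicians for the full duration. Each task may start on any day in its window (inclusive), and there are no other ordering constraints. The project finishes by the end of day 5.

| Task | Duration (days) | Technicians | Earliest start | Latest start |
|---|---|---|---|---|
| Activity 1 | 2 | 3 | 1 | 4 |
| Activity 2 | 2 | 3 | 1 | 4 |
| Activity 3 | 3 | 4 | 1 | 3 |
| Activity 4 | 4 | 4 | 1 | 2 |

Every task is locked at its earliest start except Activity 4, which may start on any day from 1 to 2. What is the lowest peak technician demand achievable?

14

Activity 4@1: d1:14  d2:14  d3:8  d4:4  d5:0 → peak 14
Activity 4@2: d1:10  d2:14  d3:8  d4:4  d5:4 → peak 14
Best is Activity 4@1, peak 14.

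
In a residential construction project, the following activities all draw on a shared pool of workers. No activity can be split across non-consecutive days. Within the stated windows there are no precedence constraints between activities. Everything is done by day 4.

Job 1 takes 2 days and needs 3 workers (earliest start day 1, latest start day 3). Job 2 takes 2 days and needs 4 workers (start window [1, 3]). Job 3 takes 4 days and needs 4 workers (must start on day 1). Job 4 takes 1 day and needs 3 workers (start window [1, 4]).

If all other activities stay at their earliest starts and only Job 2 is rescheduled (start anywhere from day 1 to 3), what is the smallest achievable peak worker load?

Job 2@1: d1:14  d2:11  d3:4  d4:4 → peak 14
Job 2@2: d1:10  d2:11  d3:8  d4:4 → peak 11
Job 2@3: d1:10  d2:7  d3:8  d4:8 → peak 10
Best is Job 2@3, peak 10.

10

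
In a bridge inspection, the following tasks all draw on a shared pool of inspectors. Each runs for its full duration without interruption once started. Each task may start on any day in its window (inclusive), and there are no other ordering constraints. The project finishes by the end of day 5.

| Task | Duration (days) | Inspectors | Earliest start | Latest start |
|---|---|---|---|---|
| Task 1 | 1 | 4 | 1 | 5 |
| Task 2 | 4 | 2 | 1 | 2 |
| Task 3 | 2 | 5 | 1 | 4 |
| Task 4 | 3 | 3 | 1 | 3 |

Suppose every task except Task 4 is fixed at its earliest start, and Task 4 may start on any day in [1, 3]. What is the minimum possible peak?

Task 4@1: d1:14  d2:10  d3:5  d4:2  d5:0 → peak 14
Task 4@2: d1:11  d2:10  d3:5  d4:5  d5:0 → peak 11
Task 4@3: d1:11  d2:7  d3:5  d4:5  d5:3 → peak 11
Best is Task 4@2, peak 11.

11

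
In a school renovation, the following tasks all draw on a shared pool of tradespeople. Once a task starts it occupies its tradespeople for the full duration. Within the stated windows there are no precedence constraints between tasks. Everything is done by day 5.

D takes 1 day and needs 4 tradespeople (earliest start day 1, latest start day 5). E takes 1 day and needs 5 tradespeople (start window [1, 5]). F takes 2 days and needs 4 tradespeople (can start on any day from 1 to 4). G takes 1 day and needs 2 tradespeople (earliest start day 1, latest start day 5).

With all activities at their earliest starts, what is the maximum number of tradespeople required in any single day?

15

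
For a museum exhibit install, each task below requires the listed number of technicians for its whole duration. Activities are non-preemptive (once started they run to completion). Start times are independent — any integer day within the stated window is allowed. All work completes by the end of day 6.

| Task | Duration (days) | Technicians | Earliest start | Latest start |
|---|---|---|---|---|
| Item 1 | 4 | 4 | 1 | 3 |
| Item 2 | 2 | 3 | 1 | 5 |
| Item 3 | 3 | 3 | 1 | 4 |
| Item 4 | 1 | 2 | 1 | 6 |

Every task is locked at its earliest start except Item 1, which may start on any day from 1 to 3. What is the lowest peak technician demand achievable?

Item 1@1: d1:12  d2:10  d3:7  d4:4  d5:0  d6:0 → peak 12
Item 1@2: d1:8  d2:10  d3:7  d4:4  d5:4  d6:0 → peak 10
Item 1@3: d1:8  d2:6  d3:7  d4:4  d5:4  d6:4 → peak 8
Best is Item 1@3, peak 8.

8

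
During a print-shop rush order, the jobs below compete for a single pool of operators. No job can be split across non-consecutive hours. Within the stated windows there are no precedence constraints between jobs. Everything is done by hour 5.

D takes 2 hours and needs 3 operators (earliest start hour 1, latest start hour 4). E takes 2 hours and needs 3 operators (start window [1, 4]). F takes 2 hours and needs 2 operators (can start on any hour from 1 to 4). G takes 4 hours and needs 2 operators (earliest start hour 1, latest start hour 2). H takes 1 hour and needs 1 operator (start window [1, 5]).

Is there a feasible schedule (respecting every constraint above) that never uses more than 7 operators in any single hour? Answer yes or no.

Schedule D@1, E@3, F@1, G@1, H@3: h1:7  h2:7  h3:6  h4:5  h5:0 — peak 7 ≤ 7.

yes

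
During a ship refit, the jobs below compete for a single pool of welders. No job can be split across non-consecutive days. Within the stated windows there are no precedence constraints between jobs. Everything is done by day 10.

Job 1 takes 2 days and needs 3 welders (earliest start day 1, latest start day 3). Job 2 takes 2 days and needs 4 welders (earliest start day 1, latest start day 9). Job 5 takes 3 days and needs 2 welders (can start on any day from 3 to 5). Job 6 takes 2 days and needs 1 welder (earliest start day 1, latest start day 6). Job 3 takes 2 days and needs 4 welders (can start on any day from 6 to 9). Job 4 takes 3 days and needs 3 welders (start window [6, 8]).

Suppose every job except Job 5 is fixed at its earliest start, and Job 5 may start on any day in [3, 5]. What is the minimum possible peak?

Job 5@3: d1:8  d2:8  d3:2  d4:2  d5:2  d6:7  d7:7  d8:3  d9:0  d10:0 → peak 8
Job 5@4: d1:8  d2:8  d3:0  d4:2  d5:2  d6:9  d7:7  d8:3  d9:0  d10:0 → peak 9
Job 5@5: d1:8  d2:8  d3:0  d4:0  d5:2  d6:9  d7:9  d8:3  d9:0  d10:0 → peak 9
Best is Job 5@3, peak 8.

8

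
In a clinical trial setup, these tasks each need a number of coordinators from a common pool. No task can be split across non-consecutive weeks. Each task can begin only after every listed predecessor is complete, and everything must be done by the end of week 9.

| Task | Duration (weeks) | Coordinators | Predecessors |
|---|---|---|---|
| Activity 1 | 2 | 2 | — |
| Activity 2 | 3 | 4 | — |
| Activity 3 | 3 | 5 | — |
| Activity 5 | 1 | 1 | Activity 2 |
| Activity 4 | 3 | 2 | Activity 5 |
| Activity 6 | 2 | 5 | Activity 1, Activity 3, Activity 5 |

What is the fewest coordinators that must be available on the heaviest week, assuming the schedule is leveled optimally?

Early-start (Activity 1@1, Activity 2@1, Activity 3@1, Activity 5@4, Activity 4@5, Activity 6@5) gives peak 11: w1:11  w2:11  w3:9  w4:1  w5:7  w6:7  w7:2  w8:0  w9:0.
Shift Activity 3→4, Activity 6→7.
Schedule Activity 1@1, Activity 2@1, Activity 3@4, Activity 5@4, Activity 4@5, Activity 6@7: w1:6  w2:6  w3:4  w4:6  w5:7  w6:7  w7:7  w8:5  w9:0 — peak 7.

7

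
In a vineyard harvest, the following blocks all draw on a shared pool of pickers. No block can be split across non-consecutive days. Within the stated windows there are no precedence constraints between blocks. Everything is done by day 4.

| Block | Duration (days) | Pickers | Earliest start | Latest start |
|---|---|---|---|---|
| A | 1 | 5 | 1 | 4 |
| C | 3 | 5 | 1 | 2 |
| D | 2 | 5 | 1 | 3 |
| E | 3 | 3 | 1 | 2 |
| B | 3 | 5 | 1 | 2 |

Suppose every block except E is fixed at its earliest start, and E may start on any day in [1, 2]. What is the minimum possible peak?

20

E@1: d1:23  d2:18  d3:13  d4:0 → peak 23
E@2: d1:20  d2:18  d3:13  d4:3 → peak 20
Best is E@2, peak 20.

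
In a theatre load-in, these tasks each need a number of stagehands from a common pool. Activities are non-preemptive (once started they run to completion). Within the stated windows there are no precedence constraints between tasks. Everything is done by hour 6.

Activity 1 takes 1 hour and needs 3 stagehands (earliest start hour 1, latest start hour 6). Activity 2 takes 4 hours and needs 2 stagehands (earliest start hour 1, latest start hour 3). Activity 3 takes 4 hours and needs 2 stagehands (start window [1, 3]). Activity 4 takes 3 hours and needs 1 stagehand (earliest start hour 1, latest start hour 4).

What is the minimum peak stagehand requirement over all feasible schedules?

5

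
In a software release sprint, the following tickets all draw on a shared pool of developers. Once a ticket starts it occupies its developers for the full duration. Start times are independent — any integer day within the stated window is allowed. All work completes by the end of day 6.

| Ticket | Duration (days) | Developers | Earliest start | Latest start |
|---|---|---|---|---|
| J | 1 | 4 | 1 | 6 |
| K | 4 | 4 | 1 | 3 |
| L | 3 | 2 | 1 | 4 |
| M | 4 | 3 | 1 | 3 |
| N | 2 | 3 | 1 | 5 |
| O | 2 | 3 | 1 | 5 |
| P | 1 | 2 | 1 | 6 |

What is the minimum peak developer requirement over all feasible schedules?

9

Early-start (J@1, K@1, L@1, M@1, N@1, O@1, P@1) gives peak 21: d1:21  d2:15  d3:9  d4:7  d5:0  d6:0.
Shift L→2, M→2, N→5, O→5, P→6.
Schedule J@1, K@1, L@2, M@2, N@5, O@5, P@6: d1:8  d2:9  d3:9  d4:9  d5:9  d6:8 — peak 9.
Total developer-days = 52 over 6 days ⇒ peak ≥ ⌈52/6⌉ = 9, so 9 is optimal.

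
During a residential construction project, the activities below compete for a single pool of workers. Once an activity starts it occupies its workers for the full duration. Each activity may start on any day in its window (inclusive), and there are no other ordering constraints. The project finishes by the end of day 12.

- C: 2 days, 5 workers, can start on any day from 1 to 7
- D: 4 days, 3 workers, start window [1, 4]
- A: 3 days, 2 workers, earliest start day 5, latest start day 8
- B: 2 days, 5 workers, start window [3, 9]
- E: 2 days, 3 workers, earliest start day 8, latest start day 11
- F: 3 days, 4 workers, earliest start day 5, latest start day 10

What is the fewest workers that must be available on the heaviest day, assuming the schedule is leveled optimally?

7

Early-start (C@1, D@1, A@5, B@3, E@8, F@5) gives peak 8: d1:8  d2:8  d3:8  d4:8  d5:6  d6:6  d7:6  d8:3  d9:3  d10:0  d11:0  d12:0.
Shift D→3, B→7, E→9, F→9.
Schedule C@1, D@3, A@5, B@7, E@9, F@9: d1:5  d2:5  d3:3  d4:3  d5:5  d6:5  d7:7  d8:5  d9:7  d10:7  d11:4  d12:0 — peak 7.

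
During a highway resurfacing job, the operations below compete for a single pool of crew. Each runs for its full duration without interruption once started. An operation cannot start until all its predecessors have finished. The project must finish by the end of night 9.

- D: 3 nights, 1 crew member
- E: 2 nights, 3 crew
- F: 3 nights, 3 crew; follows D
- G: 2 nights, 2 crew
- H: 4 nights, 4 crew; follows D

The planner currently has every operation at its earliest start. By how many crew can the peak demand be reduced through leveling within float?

0

Early-start peak: n1:6  n2:6  n3:1  n4:7  n5:7  n6:7  n7:4  n8:0  n9:0 ⇒ 7.
Leveled (D@1, E@1, F@4, G@1, H@4): n1:6  n2:6  n3:1  n4:7  n5:7  n6:7  n7:4  n8:0  n9:0 ⇒ 7.
Reduction 7 − 7 = 0.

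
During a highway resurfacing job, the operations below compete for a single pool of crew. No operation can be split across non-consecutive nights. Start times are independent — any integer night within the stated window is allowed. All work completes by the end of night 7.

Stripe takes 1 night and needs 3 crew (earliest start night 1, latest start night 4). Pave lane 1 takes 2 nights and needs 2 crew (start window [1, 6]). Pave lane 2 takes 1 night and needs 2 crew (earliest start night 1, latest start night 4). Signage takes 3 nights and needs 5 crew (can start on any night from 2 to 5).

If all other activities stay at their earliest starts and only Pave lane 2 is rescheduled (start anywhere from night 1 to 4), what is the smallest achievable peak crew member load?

7

Pave lane 2@1: n1:7  n2:7  n3:5  n4:5  n5:0  n6:0  n7:0 → peak 7
Pave lane 2@2: n1:5  n2:9  n3:5  n4:5  n5:0  n6:0  n7:0 → peak 9
Pave lane 2@3: n1:5  n2:7  n3:7  n4:5  n5:0  n6:0  n7:0 → peak 7
Pave lane 2@4: n1:5  n2:7  n3:5  n4:7  n5:0  n6:0  n7:0 → peak 7
Best is Pave lane 2@1, peak 7.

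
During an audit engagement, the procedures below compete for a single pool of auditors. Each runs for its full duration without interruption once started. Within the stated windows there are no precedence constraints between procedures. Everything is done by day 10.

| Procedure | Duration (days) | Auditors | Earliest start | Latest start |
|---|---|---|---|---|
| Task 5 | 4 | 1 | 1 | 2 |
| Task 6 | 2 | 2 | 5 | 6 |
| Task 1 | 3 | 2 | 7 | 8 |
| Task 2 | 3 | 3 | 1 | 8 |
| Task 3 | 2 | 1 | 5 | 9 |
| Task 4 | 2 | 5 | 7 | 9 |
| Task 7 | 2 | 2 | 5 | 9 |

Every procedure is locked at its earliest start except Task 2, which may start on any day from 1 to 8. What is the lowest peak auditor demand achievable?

Task 2@1: d1:4  d2:4  d3:4  d4:1  d5:5  d6:5  d7:7  d8:7  d9:2  d10:0 → peak 7
Task 2@2: d1:1  d2:4  d3:4  d4:4  d5:5  d6:5  d7:7  d8:7  d9:2  d10:0 → peak 7
Task 2@3: d1:1  d2:1  d3:4  d4:4  d5:8  d6:5  d7:7  d8:7  d9:2  d10:0 → peak 8
Task 2@4: d1:1  d2:1  d3:1  d4:4  d5:8  d6:8  d7:7  d8:7  d9:2  d10:0 → peak 8
Task 2@5: d1:1  d2:1  d3:1  d4:1  d5:8  d6:8  d7:10  d8:7  d9:2  d10:0 → peak 10
Task 2@6: d1:1  d2:1  d3:1  d4:1  d5:5  d6:8  d7:10  d8:10  d9:2  d10:0 → peak 10
Task 2@7: d1:1  d2:1  d3:1  d4:1  d5:5  d6:5  d7:10  d8:10  d9:5  d10:0 → peak 10
Task 2@8: d1:1  d2:1  d3:1  d4:1  d5:5  d6:5  d7:7  d8:10  d9:5  d10:3 → peak 10
Best is Task 2@1, peak 7.

7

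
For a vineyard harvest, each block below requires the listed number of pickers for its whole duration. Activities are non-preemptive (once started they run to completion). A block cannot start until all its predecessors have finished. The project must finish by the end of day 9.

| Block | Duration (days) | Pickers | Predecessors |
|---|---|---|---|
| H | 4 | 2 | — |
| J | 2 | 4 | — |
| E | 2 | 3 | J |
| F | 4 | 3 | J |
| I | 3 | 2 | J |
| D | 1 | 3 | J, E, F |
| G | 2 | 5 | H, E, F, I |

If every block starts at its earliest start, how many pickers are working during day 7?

At early start, day 7 has: D, G.
Demand: 3 + 5 = 8.

8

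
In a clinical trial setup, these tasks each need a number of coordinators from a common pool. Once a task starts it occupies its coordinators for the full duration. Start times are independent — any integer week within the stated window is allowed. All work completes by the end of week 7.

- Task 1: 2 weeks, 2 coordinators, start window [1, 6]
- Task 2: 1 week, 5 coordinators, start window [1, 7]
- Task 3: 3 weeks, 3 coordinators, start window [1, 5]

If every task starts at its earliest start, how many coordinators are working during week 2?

5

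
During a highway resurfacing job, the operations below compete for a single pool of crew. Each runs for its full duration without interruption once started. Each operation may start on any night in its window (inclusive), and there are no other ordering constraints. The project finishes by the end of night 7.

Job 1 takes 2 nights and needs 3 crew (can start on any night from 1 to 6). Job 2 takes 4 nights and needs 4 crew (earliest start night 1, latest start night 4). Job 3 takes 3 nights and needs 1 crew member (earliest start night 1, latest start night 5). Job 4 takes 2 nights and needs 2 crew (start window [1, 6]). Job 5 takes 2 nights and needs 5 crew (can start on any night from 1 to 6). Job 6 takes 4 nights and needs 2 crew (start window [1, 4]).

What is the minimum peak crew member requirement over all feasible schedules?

8

Early-start (Job 1@1, Job 2@1, Job 3@1, Job 4@1, Job 5@1, Job 6@1) gives peak 17: n1:17  n2:17  n3:7  n4:6  n5:0  n6:0  n7:0.
Shift Job 4→3, Job 5→5, Job 6→4.
Schedule Job 1@1, Job 2@1, Job 3@1, Job 4@3, Job 5@5, Job 6@4: n1:8  n2:8  n3:7  n4:8  n5:7  n6:7  n7:2 — peak 8.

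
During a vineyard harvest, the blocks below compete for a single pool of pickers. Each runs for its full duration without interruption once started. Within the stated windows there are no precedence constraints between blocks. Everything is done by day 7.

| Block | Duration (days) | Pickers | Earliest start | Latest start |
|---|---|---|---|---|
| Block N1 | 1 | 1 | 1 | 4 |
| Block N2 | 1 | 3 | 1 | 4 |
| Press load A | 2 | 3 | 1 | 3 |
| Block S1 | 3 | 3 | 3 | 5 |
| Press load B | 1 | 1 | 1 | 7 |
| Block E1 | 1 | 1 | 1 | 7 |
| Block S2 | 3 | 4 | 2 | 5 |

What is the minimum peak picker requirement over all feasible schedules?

7

Early-start (Block N1@1, Block N2@1, Press load A@1, Block S1@3, Press load B@1, Block E1@1, Block S2@2) gives peak 9: d1:9  d2:7  d3:7  d4:7  d5:3  d6:0  d7:0.
Shift Press load B→2, Block E1→2, Block S2→3.
Schedule Block N1@1, Block N2@1, Press load A@1, Block S1@3, Press load B@2, Block E1@2, Block S2@3: d1:7  d2:5  d3:7  d4:7  d5:7  d6:0  d7:0 — peak 7.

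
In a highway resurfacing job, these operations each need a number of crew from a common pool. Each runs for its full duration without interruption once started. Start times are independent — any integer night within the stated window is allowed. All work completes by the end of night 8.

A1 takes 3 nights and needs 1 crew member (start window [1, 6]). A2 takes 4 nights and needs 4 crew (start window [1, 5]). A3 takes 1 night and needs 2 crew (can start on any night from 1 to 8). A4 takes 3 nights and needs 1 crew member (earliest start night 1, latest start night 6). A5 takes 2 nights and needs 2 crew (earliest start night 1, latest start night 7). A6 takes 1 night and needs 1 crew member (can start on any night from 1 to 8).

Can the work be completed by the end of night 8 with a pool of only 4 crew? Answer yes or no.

yes

Schedule A1@1, A2@4, A3@1, A4@1, A5@2, A6@8: n1:4  n2:4  n3:4  n4:4  n5:4  n6:4  n7:4  n8:1 — peak 4 ≤ 4.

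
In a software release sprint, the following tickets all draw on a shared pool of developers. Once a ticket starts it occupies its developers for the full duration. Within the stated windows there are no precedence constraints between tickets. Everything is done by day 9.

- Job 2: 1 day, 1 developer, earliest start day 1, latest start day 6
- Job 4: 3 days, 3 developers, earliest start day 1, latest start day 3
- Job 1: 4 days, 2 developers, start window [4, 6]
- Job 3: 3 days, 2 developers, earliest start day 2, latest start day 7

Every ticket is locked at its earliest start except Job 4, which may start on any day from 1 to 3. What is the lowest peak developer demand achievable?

Job 4@1: d1:4  d2:5  d3:5  d4:4  d5:2  d6:2  d7:2  d8:0  d9:0 → peak 5
Job 4@2: d1:1  d2:5  d3:5  d4:7  d5:2  d6:2  d7:2  d8:0  d9:0 → peak 7
Job 4@3: d1:1  d2:2  d3:5  d4:7  d5:5  d6:2  d7:2  d8:0  d9:0 → peak 7
Best is Job 4@1, peak 5.

5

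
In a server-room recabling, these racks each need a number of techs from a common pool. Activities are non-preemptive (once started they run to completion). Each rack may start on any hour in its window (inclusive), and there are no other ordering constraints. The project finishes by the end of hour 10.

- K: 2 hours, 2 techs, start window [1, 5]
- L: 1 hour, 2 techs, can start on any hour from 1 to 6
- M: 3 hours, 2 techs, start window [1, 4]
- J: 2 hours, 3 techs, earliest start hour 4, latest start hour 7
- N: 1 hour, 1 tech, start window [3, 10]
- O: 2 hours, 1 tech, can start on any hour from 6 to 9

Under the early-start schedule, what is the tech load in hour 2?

4

At early start, hour 2 has: K, M.
Demand: 2 + 2 = 4.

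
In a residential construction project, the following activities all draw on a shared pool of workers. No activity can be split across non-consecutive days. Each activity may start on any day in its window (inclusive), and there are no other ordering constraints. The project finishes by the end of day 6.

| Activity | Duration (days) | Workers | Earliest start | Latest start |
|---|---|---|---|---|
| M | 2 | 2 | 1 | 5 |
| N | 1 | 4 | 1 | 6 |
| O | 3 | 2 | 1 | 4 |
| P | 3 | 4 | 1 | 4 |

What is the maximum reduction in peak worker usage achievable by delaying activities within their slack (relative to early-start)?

6

Early-start peak: d1:12  d2:8  d3:6  d4:0  d5:0  d6:0 ⇒ 12.
Leveled (M@1, N@1, O@2, P@3): d1:6  d2:4  d3:6  d4:6  d5:4  d6:0 ⇒ 6.
Reduction 12 − 6 = 6.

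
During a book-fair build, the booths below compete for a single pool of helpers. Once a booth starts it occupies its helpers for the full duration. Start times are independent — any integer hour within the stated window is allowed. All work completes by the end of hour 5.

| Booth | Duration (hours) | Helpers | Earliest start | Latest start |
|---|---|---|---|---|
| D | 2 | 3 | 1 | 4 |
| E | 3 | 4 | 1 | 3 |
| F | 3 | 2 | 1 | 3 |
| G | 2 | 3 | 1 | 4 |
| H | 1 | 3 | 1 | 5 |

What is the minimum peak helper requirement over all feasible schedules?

Early-start (D@1, E@1, F@1, G@1, H@1) gives peak 15: h1:15  h2:12  h3:6  h4:0  h5:0.
Shift F→3, G→4, H→4.
Schedule D@1, E@1, F@3, G@4, H@4: h1:7  h2:7  h3:6  h4:8  h5:5 — peak 8.

8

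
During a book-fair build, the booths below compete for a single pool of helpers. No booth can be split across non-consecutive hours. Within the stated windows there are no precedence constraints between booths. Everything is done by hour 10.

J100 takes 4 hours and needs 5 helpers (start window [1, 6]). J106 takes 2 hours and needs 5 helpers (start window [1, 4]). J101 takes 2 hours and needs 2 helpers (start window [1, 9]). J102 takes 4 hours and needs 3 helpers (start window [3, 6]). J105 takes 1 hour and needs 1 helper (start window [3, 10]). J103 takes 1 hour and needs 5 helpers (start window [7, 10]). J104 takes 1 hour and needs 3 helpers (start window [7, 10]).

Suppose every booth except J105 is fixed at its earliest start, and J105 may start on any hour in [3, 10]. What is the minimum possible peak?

J105@3: h1:12  h2:12  h3:9  h4:8  h5:3  h6:3  h7:8  h8:0  h9:0  h10:0 → peak 12
J105@4: h1:12  h2:12  h3:8  h4:9  h5:3  h6:3  h7:8  h8:0  h9:0  h10:0 → peak 12
J105@5: h1:12  h2:12  h3:8  h4:8  h5:4  h6:3  h7:8  h8:0  h9:0  h10:0 → peak 12
J105@6: h1:12  h2:12  h3:8  h4:8  h5:3  h6:4  h7:8  h8:0  h9:0  h10:0 → peak 12
J105@7: h1:12  h2:12  h3:8  h4:8  h5:3  h6:3  h7:9  h8:0  h9:0  h10:0 → peak 12
J105@8: h1:12  h2:12  h3:8  h4:8  h5:3  h6:3  h7:8  h8:1  h9:0  h10:0 → peak 12
J105@9: h1:12  h2:12  h3:8  h4:8  h5:3  h6:3  h7:8  h8:0  h9:1  h10:0 → peak 12
J105@10: h1:12  h2:12  h3:8  h4:8  h5:3  h6:3  h7:8  h8:0  h9:0  h10:1 → peak 12
Best is J105@3, peak 12.

12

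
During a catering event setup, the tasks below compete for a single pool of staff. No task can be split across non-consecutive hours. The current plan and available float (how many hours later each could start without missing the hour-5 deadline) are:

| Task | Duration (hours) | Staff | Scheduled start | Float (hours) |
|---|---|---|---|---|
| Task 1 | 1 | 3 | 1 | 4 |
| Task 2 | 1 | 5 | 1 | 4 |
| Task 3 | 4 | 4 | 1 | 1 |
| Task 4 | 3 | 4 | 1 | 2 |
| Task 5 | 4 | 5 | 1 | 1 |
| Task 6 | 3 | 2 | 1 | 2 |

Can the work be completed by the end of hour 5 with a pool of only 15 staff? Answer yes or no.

yes

Schedule Task 1@1, Task 2@1, Task 3@1, Task 4@2, Task 5@2, Task 6@1: h1:14  h2:15  h3:15  h4:13  h5:5 — peak 15 ≤ 15.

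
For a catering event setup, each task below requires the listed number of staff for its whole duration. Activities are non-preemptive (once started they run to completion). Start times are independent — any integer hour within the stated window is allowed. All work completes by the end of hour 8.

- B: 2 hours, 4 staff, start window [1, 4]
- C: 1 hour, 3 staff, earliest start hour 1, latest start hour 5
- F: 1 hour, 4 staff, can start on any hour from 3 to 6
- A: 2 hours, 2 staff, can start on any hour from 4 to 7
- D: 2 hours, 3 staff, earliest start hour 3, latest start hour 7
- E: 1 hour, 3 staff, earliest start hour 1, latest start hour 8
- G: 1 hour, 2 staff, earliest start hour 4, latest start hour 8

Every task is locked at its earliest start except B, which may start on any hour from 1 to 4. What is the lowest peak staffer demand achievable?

10

B@1: h1:10  h2:4  h3:7  h4:7  h5:2  h6:0  h7:0  h8:0 → peak 10
B@2: h1:6  h2:4  h3:11  h4:7  h5:2  h6:0  h7:0  h8:0 → peak 11
B@3: h1:6  h2:0  h3:11  h4:11  h5:2  h6:0  h7:0  h8:0 → peak 11
B@4: h1:6  h2:0  h3:7  h4:11  h5:6  h6:0  h7:0  h8:0 → peak 11
Best is B@1, peak 10.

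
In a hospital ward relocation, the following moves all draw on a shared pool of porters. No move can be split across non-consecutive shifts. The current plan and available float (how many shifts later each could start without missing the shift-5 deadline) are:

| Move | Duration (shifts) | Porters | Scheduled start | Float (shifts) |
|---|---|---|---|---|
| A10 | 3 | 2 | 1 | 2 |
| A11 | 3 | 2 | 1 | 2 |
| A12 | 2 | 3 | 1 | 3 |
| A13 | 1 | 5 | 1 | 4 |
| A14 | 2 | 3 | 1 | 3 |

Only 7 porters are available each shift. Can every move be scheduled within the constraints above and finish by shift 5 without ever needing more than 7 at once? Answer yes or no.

Schedule A10@1, A11@1, A12@1, A13@5, A14@3: s1:7  s2:7  s3:7  s4:3  s5:5 — peak 7 ≤ 7.

yes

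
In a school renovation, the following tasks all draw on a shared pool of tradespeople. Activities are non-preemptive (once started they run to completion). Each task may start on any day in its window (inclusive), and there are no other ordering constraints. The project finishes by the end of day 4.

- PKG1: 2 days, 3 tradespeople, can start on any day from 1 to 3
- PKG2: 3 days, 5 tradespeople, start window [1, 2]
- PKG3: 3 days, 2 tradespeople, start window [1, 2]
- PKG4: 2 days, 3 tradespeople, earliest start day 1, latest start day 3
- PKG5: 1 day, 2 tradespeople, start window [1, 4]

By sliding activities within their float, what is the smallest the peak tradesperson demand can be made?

10

Early-start (PKG1@1, PKG2@1, PKG3@1, PKG4@1, PKG5@1) gives peak 15: d1:15  d2:13  d3:7  d4:0.
Shift PKG4→3, PKG5→4.
Schedule PKG1@1, PKG2@1, PKG3@1, PKG4@3, PKG5@4: d1:10  d2:10  d3:10  d4:5 — peak 10.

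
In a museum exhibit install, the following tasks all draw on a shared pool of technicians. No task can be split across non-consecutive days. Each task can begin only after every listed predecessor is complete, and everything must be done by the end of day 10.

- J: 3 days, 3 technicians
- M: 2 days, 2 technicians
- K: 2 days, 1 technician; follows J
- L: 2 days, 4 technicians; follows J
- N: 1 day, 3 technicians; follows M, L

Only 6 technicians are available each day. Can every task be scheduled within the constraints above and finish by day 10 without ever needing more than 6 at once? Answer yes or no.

yes

Schedule J@1, M@4, K@4, L@6, N@8: d1:3  d2:3  d3:3  d4:3  d5:3  d6:4  d7:4  d8:3  d9:0  d10:0 — peak 4 ≤ 6.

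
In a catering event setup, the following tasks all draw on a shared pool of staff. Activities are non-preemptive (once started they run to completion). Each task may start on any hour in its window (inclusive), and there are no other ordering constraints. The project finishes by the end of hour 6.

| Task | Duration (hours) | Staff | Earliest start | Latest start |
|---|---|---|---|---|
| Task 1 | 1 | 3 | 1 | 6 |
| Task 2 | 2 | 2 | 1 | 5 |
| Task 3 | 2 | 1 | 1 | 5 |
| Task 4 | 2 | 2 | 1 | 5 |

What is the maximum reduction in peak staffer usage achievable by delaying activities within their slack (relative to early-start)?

5

Early-start peak: h1:8  h2:5  h3:0  h4:0  h5:0  h6:0 ⇒ 8.
Leveled (Task 1@1, Task 2@2, Task 3@2, Task 4@4): h1:3  h2:3  h3:3  h4:2  h5:2  h6:0 ⇒ 3.
Reduction 8 − 3 = 5.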